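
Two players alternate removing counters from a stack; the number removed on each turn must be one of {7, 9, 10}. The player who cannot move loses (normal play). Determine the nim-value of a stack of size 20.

0

n :  0  1  2  3  4  5  6  7  8  9 10 11 12 13 14 15 16 17 18 19 20
G :  0  0  0  0  0  0  0  1  1  1  1  1  1  1  2  2  2  0  0  0  0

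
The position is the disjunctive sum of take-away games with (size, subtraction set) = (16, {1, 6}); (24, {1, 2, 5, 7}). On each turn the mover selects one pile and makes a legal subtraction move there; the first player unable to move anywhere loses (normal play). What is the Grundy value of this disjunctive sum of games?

Pile A, S = {1, 6}:
G(0) = 0
G(1) = mex{0} = 1
G(2) = mex{1} = 0
G(3) = mex{0} = 1
G(4) = mex{1} = 0
G(5) = mex{0} = 1
G(6) = mex{1,0} = 2
G(7) = mex{2,1} = 0
G(8) = mex{0,0} = 1
G(9) = mex{1,1} = 0
G(10) = mex{0,0} = 1
G(11) = mex{1,1} = 0
G(12) = mex{0,2} = 1
G(13) = mex{1,0} = 2
G(14) = mex{2,1} = 0
G(15) = mex{0,0} = 1
G(16) = mex{1,1} = 0
G_A(16) = 0.
Pile B, S = {1, 2, 5, 7}:
n :  0  1  2  3  4  5  6  7  8  9 10 11 12 13 14 15 16 17 18 19 20 21 22 23 24
G :  0  1  2  0  1  2  0  1  2  0  1  2  0  1  2  0  1  2  0  1  2  0  1  2  0
G_B(24) = 0.
Combined Grundy value = 0 ⊕ 0 = 0.

0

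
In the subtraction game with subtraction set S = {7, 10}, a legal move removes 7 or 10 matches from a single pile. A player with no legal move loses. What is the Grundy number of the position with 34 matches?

0

G(0) = 0
G(1) = mex{} = 0
G(2) = mex{} = 0
G(3) = mex{} = 0
G(4) = mex{} = 0
G(5) = mex{} = 0
G(6) = mex{} = 0
G(7) = mex{0} = 1
G(8) = mex{0} = 1
G(9) = mex{0} = 1
G(10) = mex{0,0} = 1
G(11) = mex{0,0} = 1
G(12) = mex{0,0} = 1
G(13) = mex{0,0} = 1
G(14) = mex{1,0} = 2
G(15) = mex{1,0} = 2
G(16) = mex{1,0} = 2
G(17) = mex{1,1} = 0
G(18) = mex{1,1} = 0
G(19) = mex{1,1} = 0
G(20) = mex{1,1} = 0
G(21) = mex{2,1} = 0
G(22) = mex{2,1} = 0
G(23) = mex{2,1} = 0
G(24) = mex{0,2} = 1
G(25) = mex{0,2} = 1
G(26) = mex{0,2} = 1
G(27) = mex{0,0} = 1
G(28) = mex{0,0} = 1
G(29) = mex{0,0} = 1
G(30) = mex{0,0} = 1
G(31) = mex{1,0} = 2
G(32) = mex{1,0} = 2
G(33) = mex{1,0} = 2
G(34) = mex{1,1} = 0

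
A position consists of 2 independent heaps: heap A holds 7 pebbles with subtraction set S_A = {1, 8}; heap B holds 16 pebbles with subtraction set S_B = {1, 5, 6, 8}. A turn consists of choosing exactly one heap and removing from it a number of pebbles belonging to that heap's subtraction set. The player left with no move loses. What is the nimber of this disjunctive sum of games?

Heap A, S = {1, 8}:
G(0) = 0
G(1) = mex{0} = 1
G(2) = mex{1} = 0
G(3) = mex{0} = 1
G(4) = mex{1} = 0
G(5) = mex{0} = 1
G(6) = mex{1} = 0
G(7) = mex{0} = 1
G_A(7) = 1.
Heap B, S = {1, 5, 6, 8}:
G(0) = 0
G(1) = mex{0} = 1
G(2) = mex{1} = 0
G(3) = mex{0} = 1
G(4) = mex{1} = 0
G(5) = mex{0,0} = 1
G(6) = mex{1,1,0} = 2
G(7) = mex{2,0,1} = 3
G(8) = mex{3,1,0,0} = 2
G(9) = mex{2,0,1,1} = 3
G(10) = mex{3,1,0,0} = 2
G(11) = mex{2,2,1,1} = 0
G(12) = mex{0,3,2,0} = 1
G(13) = mex{1,2,3,1} = 0
G(14) = mex{0,3,2,2} = 1
G(15) = mex{1,2,3,3} = 0
G(16) = mex{0,0,2,2} = 1
G_B(16) = 1.
Combined Grundy value = 1 ⊕ 1 = 0.

0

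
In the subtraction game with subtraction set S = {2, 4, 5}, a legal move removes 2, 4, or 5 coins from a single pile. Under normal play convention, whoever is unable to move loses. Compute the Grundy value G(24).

1

G(0) = 0
G(1) = mex{} = 0
G(2) = mex{0} = 1
G(3) = mex{0} = 1
G(4) = mex{1,0} = 2
G(5) = mex{1,0,0} = 2
G(6) = mex{2,1,0} = 3
G(7) = mex{2,1,1} = 0
G(8) = mex{3,2,1} = 0
G(9) = mex{0,2,2} = 1
G(10) = mex{0,3,2} = 1
G(11) = mex{1,0,3} = 2
G(12) = mex{1,0,0} = 2
G(13) = mex{2,1,0} = 3
G(14) = mex{2,1,1} = 0
G(15) = mex{3,2,1} = 0
G(16) = mex{0,2,2} = 1
G(17) = mex{0,3,2} = 1
G(18) = mex{1,0,3} = 2
G(19) = mex{1,0,0} = 2
G(20) = mex{2,1,0} = 3
G(21) = mex{2,1,1} = 0
G(22) = mex{3,2,1} = 0
G(23) = mex{0,2,2} = 1
G(24) = mex{0,3,2} = 1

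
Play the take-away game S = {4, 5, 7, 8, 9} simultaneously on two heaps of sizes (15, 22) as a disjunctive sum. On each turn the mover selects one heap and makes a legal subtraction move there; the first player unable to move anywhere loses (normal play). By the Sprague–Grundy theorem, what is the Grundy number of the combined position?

2

All heaps use S = {4, 5, 7, 8, 9}:
n :  0  1  2  3  4  5  6  7  8  9 10 11 12 13 14 15 16 17 18 19 20 21 22
G :  0  0  0  0  1  1  1  1  2  2  2  2  3  0  0  0  0  1  1  1  1  2  2
Heap A: G(15) = 0.
Heap B: G(22) = 2.
Combined Grundy value = 0 ⊕ 2 = 2.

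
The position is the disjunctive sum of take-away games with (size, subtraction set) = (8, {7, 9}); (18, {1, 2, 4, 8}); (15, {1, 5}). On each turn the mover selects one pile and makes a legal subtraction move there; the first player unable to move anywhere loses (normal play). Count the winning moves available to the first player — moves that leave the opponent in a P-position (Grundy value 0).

Pile A, S = {7, 9}:
G(0) = 0
G(1) = mex{} = 0
G(2) = mex{} = 0
G(3) = mex{} = 0
G(4) = mex{} = 0
G(5) = mex{} = 0
G(6) = mex{} = 0
G(7) = mex{0} = 1
G(8) = mex{0} = 1
G_A(8) = 1.
Pile B, S = {1, 2, 4, 8}:
G(0) = 0
G(1) = mex{0} = 1
G(2) = mex{1,0} = 2
G(3) = mex{2,1} = 0
G(4) = mex{0,2,0} = 1
G(5) = mex{1,0,1} = 2
G(6) = mex{2,1,2} = 0
G(7) = mex{0,2,0} = 1
G(8) = mex{1,0,1,0} = 2
G(9) = mex{2,1,2,1} = 0
G(10) = mex{0,2,0,2} = 1
G(11) = mex{1,0,1,0} = 2
G(12) = mex{2,1,2,1} = 0
G(13) = mex{0,2,0,2} = 1
G(14) = mex{1,0,1,0} = 2
G(15) = mex{2,1,2,1} = 0
G(16) = mex{0,2,0,2} = 1
G(17) = mex{1,0,1,0} = 2
G(18) = mex{2,1,2,1} = 0
G_B(18) = 0.
Pile C, S = {1, 5}:
n :  0  1  2  3  4  5  6  7  8  9 10 11 12 13 14 15
G :  0  1  0  1  0  1  0  1  0  1  0  1  0  1  0  1
G_C(15) = 1.
Combined Grundy value = 1 ⊕ 0 ⊕ 1 = 0.
A winning move leaves total XOR = 0, i.e. changes one component's Grundy value g to g ⊕ X where X is the current total.
Pile A: target g' = 1⊕0 = 1, but every legal move changes the Grundy value (mex property), so 0 moves.
Pile B: target g' = 0⊕0 = 0, but every legal move changes the Grundy value (mex property), so 0 moves.
Pile C: target g' = 1⊕0 = 1, but every legal move changes the Grundy value (mex property), so 0 moves.

0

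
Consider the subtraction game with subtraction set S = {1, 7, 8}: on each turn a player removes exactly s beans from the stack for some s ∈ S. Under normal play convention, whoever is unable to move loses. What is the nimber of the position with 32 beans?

n :  0  1  2  3  4  5  6  7  8  9 10 11 12 13 14 15 16 17 18 19 20 21 22 23 24 25 26 27 28 29 30 31 32
G :  0  1  0  1  0  1  0  1  2  3  2  3  2  3  2  0  1  0  1  0  1  0  1  2  3  2  3  2  3  2  0  1  0

0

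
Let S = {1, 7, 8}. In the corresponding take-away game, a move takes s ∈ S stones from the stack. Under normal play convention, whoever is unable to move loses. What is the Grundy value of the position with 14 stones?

2

n :  0  1  2  3  4  5  6  7  8  9 10 11 12 13 14
G :  0  1  0  1  0  1  0  1  2  3  2  3  2  3  2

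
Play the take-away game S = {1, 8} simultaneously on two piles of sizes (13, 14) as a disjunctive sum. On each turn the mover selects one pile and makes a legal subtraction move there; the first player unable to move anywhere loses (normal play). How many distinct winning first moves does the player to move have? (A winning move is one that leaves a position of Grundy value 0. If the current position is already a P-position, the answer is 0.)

All piles use S = {1, 8}:
G(0) = 0
G(1) = mex{0} = 1
G(2) = mex{1} = 0
G(3) = mex{0} = 1
G(4) = mex{1} = 0
G(5) = mex{0} = 1
G(6) = mex{1} = 0
G(7) = mex{0} = 1
G(8) = mex{1,0} = 2
G(9) = mex{2,1} = 0
G(10) = mex{0,0} = 1
G(11) = mex{1,1} = 0
G(12) = mex{0,0} = 1
G(13) = mex{1,1} = 0
G(14) = mex{0,0} = 1
Pile A: G(13) = 0.
Pile B: G(14) = 1.
Combined Grundy value = 0 ⊕ 1 = 1.
A winning move leaves total XOR = 0, i.e. changes one component's Grundy value g to g ⊕ X where X is the current total.
Pile A: need g' = 0⊕1 = 1. Options: 13−1→G=1, 13−8→G=1. Hits: 2.
Pile B: need g' = 1⊕1 = 0. Options: 14−1→G=0, 14−8→G=0. Hits: 2.

4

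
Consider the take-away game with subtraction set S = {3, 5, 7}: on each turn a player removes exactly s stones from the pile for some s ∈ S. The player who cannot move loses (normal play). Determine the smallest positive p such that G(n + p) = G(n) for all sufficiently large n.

G(0) = 0
G(1) = mex{} = 0
G(2) = mex{} = 0
G(3) = mex{0} = 1
G(4) = mex{0} = 1
G(5) = mex{0,0} = 1
G(6) = mex{1,0} = 2
G(7) = mex{1,0,0} = 2
G(8) = mex{1,1,0} = 2
G(9) = mex{2,1,0} = 3
G(10) = mex{2,1,1} = 0
G(11) = mex{2,2,1} = 0
G(12) = mex{3,2,1} = 0
G(13) = mex{0,2,2} = 1
G(14) = mex{0,3,2} = 1
G(15) = mex{0,0,2} = 1
G(16) = mex{1,0,3} = 2
G(17) = mex{1,0,0} = 2
G(18) = mex{1,1,0} = 2
G(19) = mex{2,1,0} = 3
G(20) = mex{2,1,1} = 0
G(21) = mex{2,2,1} = 0
G(n+10) = G(n) holds for n = 0,…,6 (a full window of length max(S) = 7), so the sequence is purely periodic with period 10.

10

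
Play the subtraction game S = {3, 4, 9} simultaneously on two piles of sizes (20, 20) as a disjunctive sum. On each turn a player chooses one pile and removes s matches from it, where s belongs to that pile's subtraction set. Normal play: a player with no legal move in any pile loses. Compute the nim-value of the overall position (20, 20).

0

All piles use S = {3, 4, 9}:
G(0) = 0
G(1) = mex{} = 0
G(2) = mex{} = 0
G(3) = mex{0} = 1
G(4) = mex{0,0} = 1
G(5) = mex{0,0} = 1
G(6) = mex{1,0} = 2
G(7) = mex{1,1} = 0
G(8) = mex{1,1} = 0
G(9) = mex{2,1,0} = 3
G(10) = mex{0,2,0} = 1
G(11) = mex{0,0,0} = 1
G(12) = mex{3,0,1} = 2
G(13) = mex{1,3,1} = 0
G(14) = mex{1,1,1} = 0
G(15) = mex{2,1,2} = 0
G(16) = mex{0,2,0} = 1
G(17) = mex{0,0,0} = 1
G(18) = mex{0,0,3} = 1
G(19) = mex{1,0,1} = 2
G(20) = mex{1,1,1} = 0
Pile A: G(20) = 0.
Pile B: G(20) = 0.
Combined Grundy value = 0 ⊕ 0 = 0.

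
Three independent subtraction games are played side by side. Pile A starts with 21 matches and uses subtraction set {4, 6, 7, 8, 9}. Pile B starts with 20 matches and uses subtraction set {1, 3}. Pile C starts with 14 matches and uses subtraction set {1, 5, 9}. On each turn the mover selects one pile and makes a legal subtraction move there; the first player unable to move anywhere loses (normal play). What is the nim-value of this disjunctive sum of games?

2

Pile A, S = {4, 6, 7, 8, 9}:
n :  0  1  2  3  4  5  6  7  8  9 10 11 12 13 14 15 16 17 18 19 20 21
G :  0  0  0  0  1  1  1  1  2  2  2  2  3  0  0  0  0  1  1  1  1  2
G_A(21) = 2.
Pile B, S = {1, 3}:
G(0) = 0
G(1) = mex{0} = 1
G(2) = mex{1} = 0
G(3) = mex{0,0} = 1
G(4) = mex{1,1} = 0
G(5) = mex{0,0} = 1
G(6) = mex{1,1} = 0
G(7) = mex{0,0} = 1
G(8) = mex{1,1} = 0
G(9) = mex{0,0} = 1
G(10) = mex{1,1} = 0
G(11) = mex{0,0} = 1
G(12) = mex{1,1} = 0
G(13) = mex{0,0} = 1
G(14) = mex{1,1} = 0
G(15) = mex{0,0} = 1
G(16) = mex{1,1} = 0
G(17) = mex{0,0} = 1
G(18) = mex{1,1} = 0
G(19) = mex{0,0} = 1
G(20) = mex{1,1} = 0
G_B(20) = 0.
Pile C, S = {1, 5, 9}:
G(0) = 0
G(1) = mex{0} = 1
G(2) = mex{1} = 0
G(3) = mex{0} = 1
G(4) = mex{1} = 0
G(5) = mex{0,0} = 1
G(6) = mex{1,1} = 0
G(7) = mex{0,0} = 1
G(8) = mex{1,1} = 0
G(9) = mex{0,0,0} = 1
G(10) = mex{1,1,1} = 0
G(11) = mex{0,0,0} = 1
G(12) = mex{1,1,1} = 0
G(13) = mex{0,0,0} = 1
G(14) = mex{1,1,1} = 0
G_C(14) = 0.
Combined Grundy value = 2 ⊕ 0 ⊕ 0 = 2.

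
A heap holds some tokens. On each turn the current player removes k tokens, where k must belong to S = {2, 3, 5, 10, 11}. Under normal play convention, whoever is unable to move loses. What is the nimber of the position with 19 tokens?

G(0) = 0
G(1) = mex{} = 0
G(2) = mex{0} = 1
G(3) = mex{0,0} = 1
G(4) = mex{1,0} = 2
G(5) = mex{1,1,0} = 2
G(6) = mex{2,1,0} = 3
G(7) = mex{2,2,1} = 0
G(8) = mex{3,2,1} = 0
G(9) = mex{0,3,2} = 1
G(10) = mex{0,0,2,0} = 1
G(11) = mex{1,0,3,0,0} = 2
G(12) = mex{1,1,0,1,0} = 2
G(13) = mex{2,1,0,1,1} = 3
G(14) = mex{2,2,1,2,1} = 0
G(15) = mex{3,2,1,2,2} = 0
G(16) = mex{0,3,2,3,2} = 1
G(17) = mex{0,0,2,0,3} = 1
G(18) = mex{1,0,3,0,0} = 2
G(19) = mex{1,1,0,1,0} = 2

2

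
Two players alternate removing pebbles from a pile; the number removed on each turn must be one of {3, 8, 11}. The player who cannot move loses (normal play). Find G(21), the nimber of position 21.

0

n :  0  1  2  3  4  5  6  7  8  9 10 11 12 13 14 15 16 17 18 19 20 21
G :  0  0  0  1  1  1  0  0  2  1  1  3  2  2  2  3  0  3  2  1  0  0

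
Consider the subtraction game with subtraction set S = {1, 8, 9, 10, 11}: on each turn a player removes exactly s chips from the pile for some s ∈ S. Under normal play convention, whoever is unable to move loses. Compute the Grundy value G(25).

G(0) = 0
G(1) = mex{0} = 1
G(2) = mex{1} = 0
G(3) = mex{0} = 1
G(4) = mex{1} = 0
G(5) = mex{0} = 1
G(6) = mex{1} = 0
G(7) = mex{0} = 1
G(8) = mex{1,0} = 2
G(9) = mex{2,1,0} = 3
G(10) = mex{3,0,1,0} = 2
G(11) = mex{2,1,0,1,0} = 3
G(12) = mex{3,0,1,0,1} = 2
G(13) = mex{2,1,0,1,0} = 3
G(14) = mex{3,0,1,0,1} = 2
G(15) = mex{2,1,0,1,0} = 3
G(16) = mex{3,2,1,0,1} = 4
G(17) = mex{4,3,2,1,0} = 5
G(18) = mex{5,2,3,2,1} = 0
G(19) = mex{0,3,2,3,2} = 1
G(20) = mex{1,2,3,2,3} = 0
G(21) = mex{0,3,2,3,2} = 1
G(22) = mex{1,2,3,2,3} = 0
G(23) = mex{0,3,2,3,2} = 1
G(24) = mex{1,4,3,2,3} = 0
G(25) = mex{0,5,4,3,2} = 1

1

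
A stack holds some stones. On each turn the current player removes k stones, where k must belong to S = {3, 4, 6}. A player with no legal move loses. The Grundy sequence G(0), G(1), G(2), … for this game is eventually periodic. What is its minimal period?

G(0) = 0
G(1) = mex{} = 0
G(2) = mex{} = 0
G(3) = mex{0} = 1
G(4) = mex{0,0} = 1
G(5) = mex{0,0} = 1
G(6) = mex{1,0,0} = 2
G(7) = mex{1,1,0} = 2
G(8) = mex{1,1,0} = 2
G(9) = mex{2,1,1} = 0
G(10) = mex{2,2,1} = 0
G(11) = mex{2,2,1} = 0
G(12) = mex{0,2,2} = 1
G(13) = mex{0,0,2} = 1
G(14) = mex{0,0,2} = 1
G(15) = mex{1,0,0} = 2
G(16) = mex{1,1,0} = 2
G(17) = mex{1,1,0} = 2
G(18) = mex{2,1,1} = 0
G(19) = mex{2,2,1} = 0
G(n+9) = G(n) holds for n = 0,…,5 (a full window of length max(S) = 6), so the sequence is purely periodic with period 9.

9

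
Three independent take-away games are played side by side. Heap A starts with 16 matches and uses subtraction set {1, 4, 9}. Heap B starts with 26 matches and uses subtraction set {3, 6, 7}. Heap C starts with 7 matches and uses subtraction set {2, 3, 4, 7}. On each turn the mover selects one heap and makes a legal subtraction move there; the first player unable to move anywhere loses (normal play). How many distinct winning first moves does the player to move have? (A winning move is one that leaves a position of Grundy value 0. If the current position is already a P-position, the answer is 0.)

Heap A, S = {1, 4, 9}:
G(0) = 0
G(1) = mex{0} = 1
G(2) = mex{1} = 0
G(3) = mex{0} = 1
G(4) = mex{1,0} = 2
G(5) = mex{2,1} = 0
G(6) = mex{0,0} = 1
G(7) = mex{1,1} = 0
G(8) = mex{0,2} = 1
G(9) = mex{1,0,0} = 2
G(10) = mex{2,1,1} = 0
G(11) = mex{0,0,0} = 1
G(12) = mex{1,1,1} = 0
G(13) = mex{0,2,2} = 1
G(14) = mex{1,0,0} = 2
G(15) = mex{2,1,1} = 0
G(16) = mex{0,0,0} = 1
G_A(16) = 1.
Heap B, S = {3, 6, 7}:
G(0) = 0
G(1) = mex{} = 0
G(2) = mex{} = 0
G(3) = mex{0} = 1
G(4) = mex{0} = 1
G(5) = mex{0} = 1
G(6) = mex{1,0} = 2
G(7) = mex{1,0,0} = 2
G(8) = mex{1,0,0} = 2
G(9) = mex{2,1,0} = 3
G(10) = mex{2,1,1} = 0
G(11) = mex{2,1,1} = 0
G(12) = mex{3,2,1} = 0
G(13) = mex{0,2,2} = 1
G(14) = mex{0,2,2} = 1
G(15) = mex{0,3,2} = 1
G(16) = mex{1,0,3} = 2
G(17) = mex{1,0,0} = 2
G(18) = mex{1,0,0} = 2
G(19) = mex{2,1,0} = 3
G(20) = mex{2,1,1} = 0
G(21) = mex{2,1,1} = 0
G(22) = mex{3,2,1} = 0
G(23) = mex{0,2,2} = 1
G(24) = mex{0,2,2} = 1
G(25) = mex{0,3,2} = 1
G(26) = mex{1,0,3} = 2
G_B(26) = 2.
Heap C, S = {2, 3, 4, 7}:
n : 0 1 2 3 4 5 6 7
G : 0 0 1 1 2 2 0 3
G_C(7) = 3.
Combined Grundy value = 1 ⊕ 2 ⊕ 3 = 0.
A winning move leaves total XOR = 0, i.e. changes one component's Grundy value g to g ⊕ X where X is the current total.
Heap A: target g' = 1⊕0 = 1, but every legal move changes the Grundy value (mex property), so 0 moves.
Heap B: target g' = 2⊕0 = 2, but every legal move changes the Grundy value (mex property), so 0 moves.
Heap C: target g' = 3⊕0 = 3, but every legal move changes the Grundy value (mex property), so 0 moves.

0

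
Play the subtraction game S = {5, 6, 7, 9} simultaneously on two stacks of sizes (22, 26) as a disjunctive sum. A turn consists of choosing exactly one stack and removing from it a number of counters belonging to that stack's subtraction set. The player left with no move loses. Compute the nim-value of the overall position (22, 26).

All stacks use S = {5, 6, 7, 9}:
n :  0  1  2  3  4  5  6  7  8  9 10 11 12 13 14 15 16 17 18 19 20 21 22 23 24 25 26
G :  0  0  0  0  0  1  1  1  1  1  2  2  2  2  0  0  0  0  0  1  1  1  1  1  2  2  2
Stack A: G(22) = 1.
Stack B: G(26) = 2.
Combined Grundy value = 1 ⊕ 2 = 3.

3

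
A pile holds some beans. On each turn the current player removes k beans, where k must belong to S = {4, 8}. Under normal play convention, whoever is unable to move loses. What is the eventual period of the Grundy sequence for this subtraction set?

12

n :  0  1  2  3  4  5  6  7  8  9 10 11 12 13 14 15 16 17 18 19 20 21 22 23 24 25
G :  0  0  0  0  1  1  1  1  2  2  2  2  0  0  0  0  1  1  1  1  2  2  2  2  0  0
G(n+12) = G(n) holds for n = 0,…,7 (a full window of length max(S) = 8), so the sequence is purely periodic with period 12.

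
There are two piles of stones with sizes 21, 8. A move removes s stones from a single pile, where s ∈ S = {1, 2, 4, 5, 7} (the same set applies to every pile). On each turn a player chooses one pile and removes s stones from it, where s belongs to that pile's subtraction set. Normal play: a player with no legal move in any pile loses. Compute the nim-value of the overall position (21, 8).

2

All piles use S = {1, 2, 4, 5, 7}:
G(0) = 0
G(1) = mex{0} = 1
G(2) = mex{1,0} = 2
G(3) = mex{2,1} = 0
G(4) = mex{0,2,0} = 1
G(5) = mex{1,0,1,0} = 2
G(6) = mex{2,1,2,1} = 0
G(7) = mex{0,2,0,2,0} = 1
G(8) = mex{1,0,1,0,1} = 2
G(9) = mex{2,1,2,1,2} = 0
G(10) = mex{0,2,0,2,0} = 1
G(11) = mex{1,0,1,0,1} = 2
G(12) = mex{2,1,2,1,2} = 0
G(13) = mex{0,2,0,2,0} = 1
G(14) = mex{1,0,1,0,1} = 2
G(15) = mex{2,1,2,1,2} = 0
G(16) = mex{0,2,0,2,0} = 1
G(17) = mex{1,0,1,0,1} = 2
G(18) = mex{2,1,2,1,2} = 0
G(19) = mex{0,2,0,2,0} = 1
G(20) = mex{1,0,1,0,1} = 2
G(21) = mex{2,1,2,1,2} = 0
Pile A: G(21) = 0.
Pile B: G(8) = 2.
Combined Grundy value = 0 ⊕ 2 = 2.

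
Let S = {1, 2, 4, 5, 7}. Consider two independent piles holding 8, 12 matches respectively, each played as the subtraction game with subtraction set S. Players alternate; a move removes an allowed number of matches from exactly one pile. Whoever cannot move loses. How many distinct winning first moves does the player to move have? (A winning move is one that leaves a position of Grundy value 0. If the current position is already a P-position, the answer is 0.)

All piles use S = {1, 2, 4, 5, 7}:
G(0) = 0
G(1) = mex{0} = 1
G(2) = mex{1,0} = 2
G(3) = mex{2,1} = 0
G(4) = mex{0,2,0} = 1
G(5) = mex{1,0,1,0} = 2
G(6) = mex{2,1,2,1} = 0
G(7) = mex{0,2,0,2,0} = 1
G(8) = mex{1,0,1,0,1} = 2
G(9) = mex{2,1,2,1,2} = 0
G(10) = mex{0,2,0,2,0} = 1
G(11) = mex{1,0,1,0,1} = 2
G(12) = mex{2,1,2,1,2} = 0
Pile A: G(8) = 2.
Pile B: G(12) = 0.
Combined Grundy value = 2 ⊕ 0 = 2.
A winning move leaves total XOR = 0, i.e. changes one component's Grundy value g to g ⊕ X where X is the current total.
Pile A: need g' = 2⊕2 = 0. Options: 8−1→G=1, 8−2→G=0, 8−4→G=1, 8−5→G=0, 8−7→G=1. Hits: 2.
Pile B: need g' = 0⊕2 = 2. Options: 12−1→G=2, 12−2→G=1, 12−4→G=2, 12−5→G=1, 12−7→G=2. Hits: 3.

5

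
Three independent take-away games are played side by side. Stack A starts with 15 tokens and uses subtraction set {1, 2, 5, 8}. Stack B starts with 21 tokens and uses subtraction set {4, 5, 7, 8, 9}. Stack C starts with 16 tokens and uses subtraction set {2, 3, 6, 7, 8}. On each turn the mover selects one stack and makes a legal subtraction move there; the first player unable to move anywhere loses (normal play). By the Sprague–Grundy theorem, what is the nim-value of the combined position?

3

Stack A, S = {1, 2, 5, 8}:
n :  0  1  2  3  4  5  6  7  8  9 10 11 12 13 14 15
G :  0  1  2  0  1  2  0  1  2  0  1  2  0  1  2  0
G_A(15) = 0.
Stack B, S = {4, 5, 7, 8, 9}:
n :  0  1  2  3  4  5  6  7  8  9 10 11 12 13 14 15 16 17 18 19 20 21
G :  0  0  0  0  1  1  1  1  2  2  2  2  3  0  0  0  0  1  1  1  1  2
G_B(21) = 2.
Stack C, S = {2, 3, 6, 7, 8}:
n :  0  1  2  3  4  5  6  7  8  9 10 11 12 13 14 15 16
G :  0  0  1  1  2  0  3  1  2  2  0  3  1  2  0  0  1
G_C(16) = 1.
Combined Grundy value = 0 ⊕ 2 ⊕ 1 = 3.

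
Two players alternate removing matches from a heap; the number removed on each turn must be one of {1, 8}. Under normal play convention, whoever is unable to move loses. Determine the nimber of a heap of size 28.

1

G(0) = 0
G(1) = mex{0} = 1
G(2) = mex{1} = 0
G(3) = mex{0} = 1
G(4) = mex{1} = 0
G(5) = mex{0} = 1
G(6) = mex{1} = 0
G(7) = mex{0} = 1
G(8) = mex{1,0} = 2
G(9) = mex{2,1} = 0
G(10) = mex{0,0} = 1
G(11) = mex{1,1} = 0
G(12) = mex{0,0} = 1
G(13) = mex{1,1} = 0
G(14) = mex{0,0} = 1
G(15) = mex{1,1} = 0
G(16) = mex{0,2} = 1
G(17) = mex{1,0} = 2
G(18) = mex{2,1} = 0
G(19) = mex{0,0} = 1
G(20) = mex{1,1} = 0
G(21) = mex{0,0} = 1
G(22) = mex{1,1} = 0
G(23) = mex{0,0} = 1
G(24) = mex{1,1} = 0
G(25) = mex{0,2} = 1
G(26) = mex{1,0} = 2
G(27) = mex{2,1} = 0
G(28) = mex{0,0} = 1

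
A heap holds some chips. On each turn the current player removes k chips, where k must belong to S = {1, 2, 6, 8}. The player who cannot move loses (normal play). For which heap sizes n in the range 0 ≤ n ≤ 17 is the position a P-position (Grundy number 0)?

0, 3, 7, 10, 14, 17

n :  0  1  2  3  4  5  6  7  8  9 10 11 12 13 14 15 16 17
G :  0  1  2  0  1  2  3  0  1  2  0  1  2  3  0  1  2  0
P-positions are exactly the n with G(n) = 0.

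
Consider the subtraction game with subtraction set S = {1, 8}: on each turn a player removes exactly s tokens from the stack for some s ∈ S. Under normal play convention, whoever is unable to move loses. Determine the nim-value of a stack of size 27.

n :  0  1  2  3  4  5  6  7  8  9 10 11 12 13 14 15 16 17 18 19 20 21 22 23 24 25 26 27
G :  0  1  0  1  0  1  0  1  2  0  1  0  1  0  1  0  1  2  0  1  0  1  0  1  0  1  2  0

0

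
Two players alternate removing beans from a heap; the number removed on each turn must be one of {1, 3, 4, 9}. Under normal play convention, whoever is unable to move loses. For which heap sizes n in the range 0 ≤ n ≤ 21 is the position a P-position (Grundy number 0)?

G(0) = 0
G(1) = mex{0} = 1
G(2) = mex{1} = 0
G(3) = mex{0,0} = 1
G(4) = mex{1,1,0} = 2
G(5) = mex{2,0,1} = 3
G(6) = mex{3,1,0} = 2
G(7) = mex{2,2,1} = 0
G(8) = mex{0,3,2} = 1
G(9) = mex{1,2,3,0} = 4
G(10) = mex{4,0,2,1} = 3
G(11) = mex{3,1,0,0} = 2
G(12) = mex{2,4,1,1} = 0
G(13) = mex{0,3,4,2} = 1
G(14) = mex{1,2,3,3} = 0
G(15) = mex{0,0,2,2} = 1
G(16) = mex{1,1,0,0} = 2
G(17) = mex{2,0,1,1} = 3
G(18) = mex{3,1,0,4} = 2
G(19) = mex{2,2,1,3} = 0
G(20) = mex{0,3,2,2} = 1
G(21) = mex{1,2,3,0} = 4
P-positions are exactly the n with G(n) = 0.

0, 2, 7, 12, 14, 19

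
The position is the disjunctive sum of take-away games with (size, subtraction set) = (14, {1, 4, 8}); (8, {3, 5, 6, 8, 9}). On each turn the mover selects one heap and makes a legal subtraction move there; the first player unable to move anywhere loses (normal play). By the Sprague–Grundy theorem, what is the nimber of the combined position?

Heap A, S = {1, 4, 8}:
G(0) = 0
G(1) = mex{0} = 1
G(2) = mex{1} = 0
G(3) = mex{0} = 1
G(4) = mex{1,0} = 2
G(5) = mex{2,1} = 0
G(6) = mex{0,0} = 1
G(7) = mex{1,1} = 0
G(8) = mex{0,2,0} = 1
G(9) = mex{1,0,1} = 2
G(10) = mex{2,1,0} = 3
G(11) = mex{3,0,1} = 2
G(12) = mex{2,1,2} = 0
G(13) = mex{0,2,0} = 1
G(14) = mex{1,3,1} = 0
G_A(14) = 0.
Heap B, S = {3, 5, 6, 8, 9}:
G(0) = 0
G(1) = mex{} = 0
G(2) = mex{} = 0
G(3) = mex{0} = 1
G(4) = mex{0} = 1
G(5) = mex{0,0} = 1
G(6) = mex{1,0,0} = 2
G(7) = mex{1,0,0} = 2
G(8) = mex{1,1,0,0} = 2
G_B(8) = 2.
Combined Grundy value = 0 ⊕ 2 = 2.

2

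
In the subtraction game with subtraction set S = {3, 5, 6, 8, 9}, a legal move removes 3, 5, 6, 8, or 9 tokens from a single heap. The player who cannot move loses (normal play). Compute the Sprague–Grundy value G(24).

0

G(0) = 0
G(1) = mex{} = 0
G(2) = mex{} = 0
G(3) = mex{0} = 1
G(4) = mex{0} = 1
G(5) = mex{0,0} = 1
G(6) = mex{1,0,0} = 2
G(7) = mex{1,0,0} = 2
G(8) = mex{1,1,0,0} = 2
G(9) = mex{2,1,1,0,0} = 3
G(10) = mex{2,1,1,0,0} = 3
G(11) = mex{2,2,1,1,0} = 3
G(12) = mex{3,2,2,1,1} = 0
G(13) = mex{3,2,2,1,1} = 0
G(14) = mex{3,3,2,2,1} = 0
G(15) = mex{0,3,3,2,2} = 1
G(16) = mex{0,3,3,2,2} = 1
G(17) = mex{0,0,3,3,2} = 1
G(18) = mex{1,0,0,3,3} = 2
G(19) = mex{1,0,0,3,3} = 2
G(20) = mex{1,1,0,0,3} = 2
G(21) = mex{2,1,1,0,0} = 3
G(22) = mex{2,1,1,0,0} = 3
G(23) = mex{2,2,1,1,0} = 3
G(24) = mex{3,2,2,1,1} = 0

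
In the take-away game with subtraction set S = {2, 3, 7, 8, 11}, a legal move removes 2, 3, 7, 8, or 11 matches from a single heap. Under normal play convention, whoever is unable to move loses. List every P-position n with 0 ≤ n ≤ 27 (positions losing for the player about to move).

0, 1, 5, 6, 10, 15, 19, 20, 24, 25

n :  0  1  2  3  4  5  6  7  8  9 10 11 12 13 14 15 16 17 18 19 20 21 22 23 24 25 26 27
G :  0  0  1  1  2  0  0  1  1  2  0  3  1  2  2  0  3  1  2  0  0  1  1  2  0  0  1  1
P-positions are exactly the n with G(n) = 0.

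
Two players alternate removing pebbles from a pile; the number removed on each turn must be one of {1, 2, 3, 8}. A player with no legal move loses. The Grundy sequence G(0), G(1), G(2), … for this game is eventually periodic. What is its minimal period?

9

G(0) = 0
G(1) = mex{0} = 1
G(2) = mex{1,0} = 2
G(3) = mex{2,1,0} = 3
G(4) = mex{3,2,1} = 0
G(5) = mex{0,3,2} = 1
G(6) = mex{1,0,3} = 2
G(7) = mex{2,1,0} = 3
G(8) = mex{3,2,1,0} = 4
G(9) = mex{4,3,2,1} = 0
G(10) = mex{0,4,3,2} = 1
G(11) = mex{1,0,4,3} = 2
G(12) = mex{2,1,0,0} = 3
G(13) = mex{3,2,1,1} = 0
G(14) = mex{0,3,2,2} = 1
G(15) = mex{1,0,3,3} = 2
G(16) = mex{2,1,0,4} = 3
G(17) = mex{3,2,1,0} = 4
G(18) = mex{4,3,2,1} = 0
G(19) = mex{0,4,3,2} = 1
G(n+9) = G(n) holds for n = 0,…,7 (a full window of length max(S) = 8), so the sequence is purely periodic with period 9.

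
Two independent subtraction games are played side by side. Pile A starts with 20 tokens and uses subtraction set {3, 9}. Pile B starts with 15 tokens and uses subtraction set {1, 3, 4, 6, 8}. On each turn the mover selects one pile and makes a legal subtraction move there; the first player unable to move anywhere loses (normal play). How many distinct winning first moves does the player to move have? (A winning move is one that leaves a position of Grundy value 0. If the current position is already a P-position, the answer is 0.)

Pile A, S = {3, 9}:
n :  0  1  2  3  4  5  6  7  8  9 10 11 12 13 14 15 16 17 18 19 20
G :  0  0  0  1  1  1  0  0  0  1  1  1  0  0  0  1  1  1  0  0  0
G_A(20) = 0.
Pile B, S = {1, 3, 4, 6, 8}:
n :  0  1  2  3  4  5  6  7  8  9 10 11 12 13 14 15
G :  0  1  0  1  2  3  2  0  1  0  1  2  3  2  0  1
G_B(15) = 1.
Combined Grundy value = 0 ⊕ 1 = 1.
A winning move leaves total XOR = 0, i.e. changes one component's Grundy value g to g ⊕ X where X is the current total.
Pile A: need g' = 0⊕1 = 1. Options: 20−3→G=1, 20−9→G=1. Hits: 2.
Pile B: need g' = 1⊕1 = 0. Options: 15−1→G=0, 15−3→G=3, 15−4→G=2, 15−6→G=0, 15−8→G=0. Hits: 3.

5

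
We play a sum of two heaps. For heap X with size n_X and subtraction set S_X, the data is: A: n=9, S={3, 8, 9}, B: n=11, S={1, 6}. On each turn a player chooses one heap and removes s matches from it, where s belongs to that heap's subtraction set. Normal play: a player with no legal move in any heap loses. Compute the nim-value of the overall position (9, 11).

Heap A, S = {3, 8, 9}:
n : 0 1 2 3 4 5 6 7 8 9
G : 0 0 0 1 1 1 0 0 2 1
G_A(9) = 1.
Heap B, S = {1, 6}:
n :  0  1  2  3  4  5  6  7  8  9 10 11
G :  0  1  0  1  0  1  2  0  1  0  1  0
G_B(11) = 0.
Combined Grundy value = 1 ⊕ 0 = 1.

1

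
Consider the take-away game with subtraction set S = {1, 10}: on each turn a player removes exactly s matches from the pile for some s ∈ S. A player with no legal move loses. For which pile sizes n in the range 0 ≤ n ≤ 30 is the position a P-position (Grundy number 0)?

G(0) = 0
G(1) = mex{0} = 1
G(2) = mex{1} = 0
G(3) = mex{0} = 1
G(4) = mex{1} = 0
G(5) = mex{0} = 1
G(6) = mex{1} = 0
G(7) = mex{0} = 1
G(8) = mex{1} = 0
G(9) = mex{0} = 1
G(10) = mex{1,0} = 2
G(11) = mex{2,1} = 0
G(12) = mex{0,0} = 1
G(13) = mex{1,1} = 0
G(14) = mex{0,0} = 1
G(15) = mex{1,1} = 0
G(16) = mex{0,0} = 1
G(17) = mex{1,1} = 0
G(18) = mex{0,0} = 1
G(19) = mex{1,1} = 0
G(20) = mex{0,2} = 1
G(21) = mex{1,0} = 2
G(22) = mex{2,1} = 0
G(23) = mex{0,0} = 1
G(24) = mex{1,1} = 0
G(25) = mex{0,0} = 1
G(26) = mex{1,1} = 0
G(27) = mex{0,0} = 1
G(28) = mex{1,1} = 0
G(29) = mex{0,0} = 1
G(30) = mex{1,1} = 0
P-positions are exactly the n with G(n) = 0.

0, 2, 4, 6, 8, 11, 13, 15, 17, 19, 22, 24, 26, 28, 30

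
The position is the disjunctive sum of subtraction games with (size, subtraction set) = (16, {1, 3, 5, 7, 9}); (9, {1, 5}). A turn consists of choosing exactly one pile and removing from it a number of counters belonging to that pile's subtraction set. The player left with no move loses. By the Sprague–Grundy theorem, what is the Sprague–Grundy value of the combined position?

Pile A, S = {1, 3, 5, 7, 9}:
n :  0  1  2  3  4  5  6  7  8  9 10 11 12 13 14 15 16
G :  0  1  0  1  0  1  0  1  0  1  0  1  0  1  0  1  0
G_A(16) = 0.
Pile B, S = {1, 5}:
n : 0 1 2 3 4 5 6 7 8 9
G : 0 1 0 1 0 1 0 1 0 1
G_B(9) = 1.
Combined Grundy value = 0 ⊕ 1 = 1.

1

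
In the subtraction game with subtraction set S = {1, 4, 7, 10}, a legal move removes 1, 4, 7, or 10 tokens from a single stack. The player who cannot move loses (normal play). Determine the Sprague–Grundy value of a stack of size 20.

n :  0  1  2  3  4  5  6  7  8  9 10 11 12 13 14 15 16 17 18 19 20
G :  0  1  0  1  2  0  1  2  0  1  2  0  1  0  1  2  0  1  2  0  1

1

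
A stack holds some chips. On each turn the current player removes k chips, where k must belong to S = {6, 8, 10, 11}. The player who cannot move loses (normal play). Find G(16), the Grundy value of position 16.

2

G(0) = 0
G(1) = mex{} = 0
G(2) = mex{} = 0
G(3) = mex{} = 0
G(4) = mex{} = 0
G(5) = mex{} = 0
G(6) = mex{0} = 1
G(7) = mex{0} = 1
G(8) = mex{0,0} = 1
G(9) = mex{0,0} = 1
G(10) = mex{0,0,0} = 1
G(11) = mex{0,0,0,0} = 1
G(12) = mex{1,0,0,0} = 2
G(13) = mex{1,0,0,0} = 2
G(14) = mex{1,1,0,0} = 2
G(15) = mex{1,1,0,0} = 2
G(16) = mex{1,1,1,0} = 2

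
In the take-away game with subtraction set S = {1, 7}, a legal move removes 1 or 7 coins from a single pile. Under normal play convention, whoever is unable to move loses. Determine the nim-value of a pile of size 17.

1

n :  0  1  2  3  4  5  6  7  8  9 10 11 12 13 14 15 16 17
G :  0  1  0  1  0  1  0  1  0  1  0  1  0  1  0  1  0  1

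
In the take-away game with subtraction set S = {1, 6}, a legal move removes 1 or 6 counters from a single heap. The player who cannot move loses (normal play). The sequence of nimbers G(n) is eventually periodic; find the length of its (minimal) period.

7

n :  0  1  2  3  4  5  6  7  8  9 10 11 12 13 14 15
G :  0  1  0  1  0  1  2  0  1  0  1  0  1  2  0  1
G(n+7) = G(n) holds for n = 0,…,5 (a full window of length max(S) = 6), so the sequence is purely periodic with period 7.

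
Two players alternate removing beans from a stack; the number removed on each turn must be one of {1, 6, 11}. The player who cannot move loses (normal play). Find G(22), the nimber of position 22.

G(0) = 0
G(1) = mex{0} = 1
G(2) = mex{1} = 0
G(3) = mex{0} = 1
G(4) = mex{1} = 0
G(5) = mex{0} = 1
G(6) = mex{1,0} = 2
G(7) = mex{2,1} = 0
G(8) = mex{0,0} = 1
G(9) = mex{1,1} = 0
G(10) = mex{0,0} = 1
G(11) = mex{1,1,0} = 2
G(12) = mex{2,2,1} = 0
G(13) = mex{0,0,0} = 1
G(14) = mex{1,1,1} = 0
G(15) = mex{0,0,0} = 1
G(16) = mex{1,1,1} = 0
G(17) = mex{0,2,2} = 1
G(18) = mex{1,0,0} = 2
G(19) = mex{2,1,1} = 0
G(20) = mex{0,0,0} = 1
G(21) = mex{1,1,1} = 0
G(22) = mex{0,0,2} = 1

1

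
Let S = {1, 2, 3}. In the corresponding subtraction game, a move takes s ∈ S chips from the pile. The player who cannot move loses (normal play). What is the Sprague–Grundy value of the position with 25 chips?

1

G(0) = 0
G(1) = mex{0} = 1
G(2) = mex{1,0} = 2
G(3) = mex{2,1,0} = 3
G(4) = mex{3,2,1} = 0
G(5) = mex{0,3,2} = 1
G(6) = mex{1,0,3} = 2
G(7) = mex{2,1,0} = 3
G(8) = mex{3,2,1} = 0
G(9) = mex{0,3,2} = 1
G(10) = mex{1,0,3} = 2
G(11) = mex{2,1,0} = 3
G(12) = mex{3,2,1} = 0
G(13) = mex{0,3,2} = 1
G(14) = mex{1,0,3} = 2
G(15) = mex{2,1,0} = 3
G(16) = mex{3,2,1} = 0
G(17) = mex{0,3,2} = 1
G(18) = mex{1,0,3} = 2
G(19) = mex{2,1,0} = 3
G(20) = mex{3,2,1} = 0
G(21) = mex{0,3,2} = 1
G(22) = mex{1,0,3} = 2
G(23) = mex{2,1,0} = 3
G(24) = mex{3,2,1} = 0
G(25) = mex{0,3,2} = 1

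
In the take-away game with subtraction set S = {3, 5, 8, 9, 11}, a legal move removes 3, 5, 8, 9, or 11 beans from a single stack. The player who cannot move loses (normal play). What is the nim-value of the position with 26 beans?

4

G(0) = 0
G(1) = mex{} = 0
G(2) = mex{} = 0
G(3) = mex{0} = 1
G(4) = mex{0} = 1
G(5) = mex{0,0} = 1
G(6) = mex{1,0} = 2
G(7) = mex{1,0} = 2
G(8) = mex{1,1,0} = 2
G(9) = mex{2,1,0,0} = 3
G(10) = mex{2,1,0,0} = 3
G(11) = mex{2,2,1,0,0} = 3
G(12) = mex{3,2,1,1,0} = 4
G(13) = mex{3,2,1,1,0} = 4
G(14) = mex{3,3,2,1,1} = 0
G(15) = mex{4,3,2,2,1} = 0
G(16) = mex{4,3,2,2,1} = 0
G(17) = mex{0,4,3,2,2} = 1
G(18) = mex{0,4,3,3,2} = 1
G(19) = mex{0,0,3,3,2} = 1
G(20) = mex{1,0,4,3,3} = 2
G(21) = mex{1,0,4,4,3} = 2
G(22) = mex{1,1,0,4,3} = 2
G(23) = mex{2,1,0,0,4} = 3
G(24) = mex{2,1,0,0,4} = 3
G(25) = mex{2,2,1,0,0} = 3
G(26) = mex{3,2,1,1,0} = 4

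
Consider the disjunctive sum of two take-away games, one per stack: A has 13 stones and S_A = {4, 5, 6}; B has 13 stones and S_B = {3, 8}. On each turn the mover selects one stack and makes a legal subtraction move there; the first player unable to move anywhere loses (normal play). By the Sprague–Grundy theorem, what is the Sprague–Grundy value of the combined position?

0

Stack A, S = {4, 5, 6}:
G(0) = 0
G(1) = mex{} = 0
G(2) = mex{} = 0
G(3) = mex{} = 0
G(4) = mex{0} = 1
G(5) = mex{0,0} = 1
G(6) = mex{0,0,0} = 1
G(7) = mex{0,0,0} = 1
G(8) = mex{1,0,0} = 2
G(9) = mex{1,1,0} = 2
G(10) = mex{1,1,1} = 0
G(11) = mex{1,1,1} = 0
G(12) = mex{2,1,1} = 0
G(13) = mex{2,2,1} = 0
G_A(13) = 0.
Stack B, S = {3, 8}:
n :  0  1  2  3  4  5  6  7  8  9 10 11 12 13
G :  0  0  0  1  1  1  0  0  2  1  1  0  0  0
G_B(13) = 0.
Combined Grundy value = 0 ⊕ 0 = 0.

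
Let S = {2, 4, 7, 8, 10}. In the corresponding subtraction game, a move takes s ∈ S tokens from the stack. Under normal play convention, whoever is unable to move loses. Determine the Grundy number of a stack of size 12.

0

n :  0  1  2  3  4  5  6  7  8  9 10 11 12
G :  0  0  1  1  2  2  0  3  1  4  2  5  0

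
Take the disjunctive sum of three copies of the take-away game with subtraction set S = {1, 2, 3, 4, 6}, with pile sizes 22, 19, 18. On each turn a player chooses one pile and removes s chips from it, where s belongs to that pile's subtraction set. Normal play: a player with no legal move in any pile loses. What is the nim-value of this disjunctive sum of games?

5

All piles use S = {1, 2, 3, 4, 6}:
G(0) = 0
G(1) = mex{0} = 1
G(2) = mex{1,0} = 2
G(3) = mex{2,1,0} = 3
G(4) = mex{3,2,1,0} = 4
G(5) = mex{4,3,2,1} = 0
G(6) = mex{0,4,3,2,0} = 1
G(7) = mex{1,0,4,3,1} = 2
G(8) = mex{2,1,0,4,2} = 3
G(9) = mex{3,2,1,0,3} = 4
G(10) = mex{4,3,2,1,4} = 0
G(11) = mex{0,4,3,2,0} = 1
G(12) = mex{1,0,4,3,1} = 2
G(13) = mex{2,1,0,4,2} = 3
G(14) = mex{3,2,1,0,3} = 4
G(15) = mex{4,3,2,1,4} = 0
G(16) = mex{0,4,3,2,0} = 1
G(17) = mex{1,0,4,3,1} = 2
G(18) = mex{2,1,0,4,2} = 3
G(19) = mex{3,2,1,0,3} = 4
G(20) = mex{4,3,2,1,4} = 0
G(21) = mex{0,4,3,2,0} = 1
G(22) = mex{1,0,4,3,1} = 2
Pile A: G(22) = 2.
Pile B: G(19) = 4.
Pile C: G(18) = 3.
Combined Grundy value = 2 ⊕ 4 ⊕ 3 = 5.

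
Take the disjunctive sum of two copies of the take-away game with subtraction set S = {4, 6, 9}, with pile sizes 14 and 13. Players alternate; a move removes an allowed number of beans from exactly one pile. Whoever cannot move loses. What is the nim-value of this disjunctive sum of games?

All piles use S = {4, 6, 9}:
G(0) = 0
G(1) = mex{} = 0
G(2) = mex{} = 0
G(3) = mex{} = 0
G(4) = mex{0} = 1
G(5) = mex{0} = 1
G(6) = mex{0,0} = 1
G(7) = mex{0,0} = 1
G(8) = mex{1,0} = 2
G(9) = mex{1,0,0} = 2
G(10) = mex{1,1,0} = 2
G(11) = mex{1,1,0} = 2
G(12) = mex{2,1,0} = 3
G(13) = mex{2,1,1} = 0
G(14) = mex{2,2,1} = 0
Pile A: G(14) = 0.
Pile B: G(13) = 0.
Combined Grundy value = 0 ⊕ 0 = 0.

0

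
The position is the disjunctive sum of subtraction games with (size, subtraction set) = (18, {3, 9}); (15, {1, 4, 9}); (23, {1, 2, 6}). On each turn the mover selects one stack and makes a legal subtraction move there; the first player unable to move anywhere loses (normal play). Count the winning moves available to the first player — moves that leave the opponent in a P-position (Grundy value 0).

Stack A, S = {3, 9}:
G(0) = 0
G(1) = mex{} = 0
G(2) = mex{} = 0
G(3) = mex{0} = 1
G(4) = mex{0} = 1
G(5) = mex{0} = 1
G(6) = mex{1} = 0
G(7) = mex{1} = 0
G(8) = mex{1} = 0
G(9) = mex{0,0} = 1
G(10) = mex{0,0} = 1
G(11) = mex{0,0} = 1
G(12) = mex{1,1} = 0
G(13) = mex{1,1} = 0
G(14) = mex{1,1} = 0
G(15) = mex{0,0} = 1
G(16) = mex{0,0} = 1
G(17) = mex{0,0} = 1
G(18) = mex{1,1} = 0
G_A(18) = 0.
Stack B, S = {1, 4, 9}:
G(0) = 0
G(1) = mex{0} = 1
G(2) = mex{1} = 0
G(3) = mex{0} = 1
G(4) = mex{1,0} = 2
G(5) = mex{2,1} = 0
G(6) = mex{0,0} = 1
G(7) = mex{1,1} = 0
G(8) = mex{0,2} = 1
G(9) = mex{1,0,0} = 2
G(10) = mex{2,1,1} = 0
G(11) = mex{0,0,0} = 1
G(12) = mex{1,1,1} = 0
G(13) = mex{0,2,2} = 1
G(14) = mex{1,0,0} = 2
G(15) = mex{2,1,1} = 0
G_B(15) = 0.
Stack C, S = {1, 2, 6}:
G(0) = 0
G(1) = mex{0} = 1
G(2) = mex{1,0} = 2
G(3) = mex{2,1} = 0
G(4) = mex{0,2} = 1
G(5) = mex{1,0} = 2
G(6) = mex{2,1,0} = 3
G(7) = mex{3,2,1} = 0
G(8) = mex{0,3,2} = 1
G(9) = mex{1,0,0} = 2
G(10) = mex{2,1,1} = 0
G(11) = mex{0,2,2} = 1
G(12) = mex{1,0,3} = 2
G(13) = mex{2,1,0} = 3
G(14) = mex{3,2,1} = 0
G(15) = mex{0,3,2} = 1
G(16) = mex{1,0,0} = 2
G(17) = mex{2,1,1} = 0
G(18) = mex{0,2,2} = 1
G(19) = mex{1,0,3} = 2
G(20) = mex{2,1,0} = 3
G(21) = mex{3,2,1} = 0
G(22) = mex{0,3,2} = 1
G(23) = mex{1,0,0} = 2
G_C(23) = 2.
Combined Grundy value = 0 ⊕ 0 ⊕ 2 = 2.
A winning move leaves total XOR = 0, i.e. changes one component's Grundy value g to g ⊕ X where X is the current total.
Stack A: need g' = 0⊕2 = 2. Options: 18−3→G=1, 18−9→G=1. Hits: 0.
Stack B: need g' = 0⊕2 = 2. Options: 15−1→G=2, 15−4→G=1, 15−9→G=1. Hits: 1.
Stack C: need g' = 2⊕2 = 0. Options: 23−1→G=1, 23−2→G=0, 23−6→G=0. Hits: 2.

3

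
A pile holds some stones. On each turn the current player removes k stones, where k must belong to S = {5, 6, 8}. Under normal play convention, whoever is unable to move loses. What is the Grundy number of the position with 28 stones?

n :  0  1  2  3  4  5  6  7  8  9 10 11 12 13 14 15 16 17 18 19 20 21 22 23 24 25 26 27 28
G :  0  0  0  0  0  1  1  1  1  1  2  2  2  0  0  0  0  0  1  1  1  1  1  2  2  2  0  0  0

0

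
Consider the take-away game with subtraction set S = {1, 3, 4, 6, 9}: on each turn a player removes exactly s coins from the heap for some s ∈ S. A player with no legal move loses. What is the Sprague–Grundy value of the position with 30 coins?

G(0) = 0
G(1) = mex{0} = 1
G(2) = mex{1} = 0
G(3) = mex{0,0} = 1
G(4) = mex{1,1,0} = 2
G(5) = mex{2,0,1} = 3
G(6) = mex{3,1,0,0} = 2
G(7) = mex{2,2,1,1} = 0
G(8) = mex{0,3,2,0} = 1
G(9) = mex{1,2,3,1,0} = 4
G(10) = mex{4,0,2,2,1} = 3
G(11) = mex{3,1,0,3,0} = 2
G(12) = mex{2,4,1,2,1} = 0
G(13) = mex{0,3,4,0,2} = 1
G(14) = mex{1,2,3,1,3} = 0
G(15) = mex{0,0,2,4,2} = 1
G(16) = mex{1,1,0,3,0} = 2
G(17) = mex{2,0,1,2,1} = 3
G(18) = mex{3,1,0,0,4} = 2
G(19) = mex{2,2,1,1,3} = 0
G(20) = mex{0,3,2,0,2} = 1
G(21) = mex{1,2,3,1,0} = 4
G(22) = mex{4,0,2,2,1} = 3
G(23) = mex{3,1,0,3,0} = 2
G(24) = mex{2,4,1,2,1} = 0
G(25) = mex{0,3,4,0,2} = 1
G(26) = mex{1,2,3,1,3} = 0
G(27) = mex{0,0,2,4,2} = 1
G(28) = mex{1,1,0,3,0} = 2
G(29) = mex{2,0,1,2,1} = 3
G(30) = mex{3,1,0,0,4} = 2

2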